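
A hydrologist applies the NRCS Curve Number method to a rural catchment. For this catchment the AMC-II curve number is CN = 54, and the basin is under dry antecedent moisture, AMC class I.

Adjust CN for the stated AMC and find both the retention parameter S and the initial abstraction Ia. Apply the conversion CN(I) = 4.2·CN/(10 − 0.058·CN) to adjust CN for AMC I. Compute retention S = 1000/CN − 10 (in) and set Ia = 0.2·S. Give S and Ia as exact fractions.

S = 11500/567 in ≈ 20.282 in; Ia = 2300/567 in ≈ 4.056 in

Dry (AMC I): CN(I) = 4.2·54/(10 − 0.058·54) = (1134/5)/(1717/250) = 56700/1717 ≈ 33.023
S = 1000/(56700/1717) − 10 = 11500/567 in ≈ 20.282 in
Ia = 0.2·(11500/567) = 2300/567 in ≈ 4.056 in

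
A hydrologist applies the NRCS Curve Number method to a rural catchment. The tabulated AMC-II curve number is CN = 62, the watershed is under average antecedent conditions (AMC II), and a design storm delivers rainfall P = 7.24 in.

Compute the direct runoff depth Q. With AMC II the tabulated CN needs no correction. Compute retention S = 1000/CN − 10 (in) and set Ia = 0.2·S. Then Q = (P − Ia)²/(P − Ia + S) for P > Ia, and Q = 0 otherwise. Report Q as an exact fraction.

Average conditions: CN = 62 (no AMC adjustment).
Max retention: S = 1000/62 − 10 = 190/31 in (≈ 6.129 in)
Ia = 0.2S: 0.2·6.129 = 1.226 in (exactly 38/31)
Since P=7.240 > Ia=1.226: effective rainfall P−Ia = 4661/775 in
Q: (4661/775)² ÷ (9411/775) = 21724921/7293525 in (≈ 2.979 in)

Q = 21724921/7293525 in ≈ 2.979 in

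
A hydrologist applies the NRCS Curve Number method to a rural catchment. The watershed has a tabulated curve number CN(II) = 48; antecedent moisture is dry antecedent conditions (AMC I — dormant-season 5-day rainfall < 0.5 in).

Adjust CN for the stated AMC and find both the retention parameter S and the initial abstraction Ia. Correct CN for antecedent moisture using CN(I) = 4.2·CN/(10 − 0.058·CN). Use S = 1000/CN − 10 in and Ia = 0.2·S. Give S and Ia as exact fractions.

Adjust CN=48 to AMC I: 4.2·48/(10 − 0.058·48) → (1008/5) ÷ (902/125) = 12600/451 ≈ 27.938
Max retention: S = 1000/(12600/451) − 10 = 1625/63 in (≈ 25.794 in)
Initial abstraction Ia = S/5 = (1625/63)/5 = 325/63 ≈ 5.159 in

S = 1625/63 in ≈ 25.794 in; Ia = 325/63 in ≈ 5.159 in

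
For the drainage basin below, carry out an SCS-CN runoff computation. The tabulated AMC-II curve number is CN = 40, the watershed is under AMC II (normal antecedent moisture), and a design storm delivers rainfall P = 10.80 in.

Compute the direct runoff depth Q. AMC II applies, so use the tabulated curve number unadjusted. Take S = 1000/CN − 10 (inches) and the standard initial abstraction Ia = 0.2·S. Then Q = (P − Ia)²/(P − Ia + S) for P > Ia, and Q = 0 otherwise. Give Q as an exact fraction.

Q = 507/190 in ≈ 2.668 in

CN(II) = 40; AMC II needs no correction.
Retention S: 1000/CN − 10 with CN=40.000 → S = 15 ≈ 15.000 in
Ia = 0.2·15 = 3 in ≈ 3.000 in
Excess rainfall: 10.800 − 3.000 = 7.800 in; P > Ia so Q > 0
Q: (39/5)² ÷ (114/5) = 507/190 in (≈ 2.668 in)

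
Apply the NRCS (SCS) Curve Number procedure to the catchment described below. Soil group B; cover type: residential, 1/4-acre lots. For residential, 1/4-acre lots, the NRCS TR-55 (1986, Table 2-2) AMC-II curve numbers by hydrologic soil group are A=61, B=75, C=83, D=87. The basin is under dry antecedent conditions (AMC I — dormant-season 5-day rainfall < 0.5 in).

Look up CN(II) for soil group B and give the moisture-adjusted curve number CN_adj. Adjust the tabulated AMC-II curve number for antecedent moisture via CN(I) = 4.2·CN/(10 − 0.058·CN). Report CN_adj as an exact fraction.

NRCS table: residential, 1/4-acre lots, soil group B → CN(II) = 75
CN(I) from CN(II)=75: (4.2·75)/(10 − 0.058·75) = 6300/113 ≈ 55.752

CN_adj = 6300/113 ≈ 55.752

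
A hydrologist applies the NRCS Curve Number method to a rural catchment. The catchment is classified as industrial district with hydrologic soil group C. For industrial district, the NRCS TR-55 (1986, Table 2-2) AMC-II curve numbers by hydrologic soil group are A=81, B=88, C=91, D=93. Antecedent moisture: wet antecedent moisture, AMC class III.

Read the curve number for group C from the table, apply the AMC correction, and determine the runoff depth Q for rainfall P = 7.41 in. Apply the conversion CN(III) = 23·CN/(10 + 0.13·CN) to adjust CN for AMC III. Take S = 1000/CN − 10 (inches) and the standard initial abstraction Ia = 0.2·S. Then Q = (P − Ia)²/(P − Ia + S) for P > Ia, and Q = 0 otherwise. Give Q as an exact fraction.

Q = 783274088523/113225230300 in ≈ 6.918 in

NRCS table: industrial district, soil group C → CN(II) = 91
Adjust CN=91 to AMC III: 23·91/(10 + 0.13·91) → 2093 ÷ (2183/100) = 209300/2183 ≈ 95.877
Max retention: S = 1000/(209300/2183) − 10 = 900/2093 in (≈ 0.430 in)
Ia = 0.2S: 0.2·0.430 = 0.086 in (exactly 180/2093)
Since P=7.410 > Ia=0.086: effective rainfall P−Ia = 1532913/209300 in
Q: (1532913/209300)² ÷ (1622913/209300) = 783274088523/113225230300 in (≈ 6.918 in)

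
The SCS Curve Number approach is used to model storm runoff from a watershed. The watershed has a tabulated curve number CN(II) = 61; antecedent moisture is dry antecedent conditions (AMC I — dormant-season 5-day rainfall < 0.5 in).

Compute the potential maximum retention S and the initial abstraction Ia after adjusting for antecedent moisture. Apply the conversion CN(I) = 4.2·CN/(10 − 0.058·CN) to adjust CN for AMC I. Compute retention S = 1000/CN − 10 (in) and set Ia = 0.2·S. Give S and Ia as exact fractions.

Adjust CN=61 to AMC I: 4.2·61/(10 − 0.058·61) → (1281/5) ÷ (3231/500) = 42700/1077 ≈ 39.647
S = 1000/(42700/1077) − 10 = 6500/427 in ≈ 15.222 in
Ia = 0.2S: 0.2·15.222 = 3.044 in (exactly 1300/427)

S = 6500/427 in ≈ 15.222 in; Ia = 1300/427 in ≈ 3.044 in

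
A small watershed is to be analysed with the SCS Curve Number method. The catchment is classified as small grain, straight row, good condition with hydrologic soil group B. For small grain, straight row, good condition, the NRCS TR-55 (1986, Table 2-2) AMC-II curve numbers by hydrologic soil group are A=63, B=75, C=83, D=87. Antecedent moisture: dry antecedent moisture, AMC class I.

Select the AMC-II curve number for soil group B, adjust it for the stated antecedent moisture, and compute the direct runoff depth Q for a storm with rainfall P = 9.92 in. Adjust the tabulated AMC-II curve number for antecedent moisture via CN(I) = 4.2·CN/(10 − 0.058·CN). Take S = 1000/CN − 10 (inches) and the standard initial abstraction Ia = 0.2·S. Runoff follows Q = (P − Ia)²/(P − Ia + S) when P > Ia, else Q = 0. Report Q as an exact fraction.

Q = 21529922/5044725 in ≈ 4.268 in

NRCS table: small grain, straight row, good condition, soil group B → CN(II) = 75
Adjust CN=75 to AMC I: 4.2·75/(10 − 0.058·75) → 315 ÷ (113/20) = 6300/113 ≈ 55.752
Max retention: S = 1000/(6300/113) − 10 = 500/63 in (≈ 7.937 in)
Initial abstraction Ia = S/5 = (500/63)/5 = 100/63 ≈ 1.587 in
Excess rainfall: 9.920 − 1.587 = 8.333 in; P > Ia so Q > 0
Q: (13124/1575)² ÷ (25624/1575) = 21529922/5044725 in (≈ 4.268 in)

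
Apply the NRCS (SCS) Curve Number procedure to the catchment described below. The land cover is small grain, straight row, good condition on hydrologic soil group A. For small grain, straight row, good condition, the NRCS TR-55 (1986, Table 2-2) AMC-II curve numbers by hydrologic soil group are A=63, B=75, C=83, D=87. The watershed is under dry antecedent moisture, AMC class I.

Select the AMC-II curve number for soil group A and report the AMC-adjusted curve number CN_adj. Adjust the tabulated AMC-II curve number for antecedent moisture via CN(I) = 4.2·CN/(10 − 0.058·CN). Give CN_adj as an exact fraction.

NRCS table: small grain, straight row, good condition, soil group A → CN(II) = 63
CN(I) from CN(II)=63: (4.2·63)/(10 − 0.058·63) = 132300/3173 ≈ 41.696

CN_adj = 132300/3173 ≈ 41.696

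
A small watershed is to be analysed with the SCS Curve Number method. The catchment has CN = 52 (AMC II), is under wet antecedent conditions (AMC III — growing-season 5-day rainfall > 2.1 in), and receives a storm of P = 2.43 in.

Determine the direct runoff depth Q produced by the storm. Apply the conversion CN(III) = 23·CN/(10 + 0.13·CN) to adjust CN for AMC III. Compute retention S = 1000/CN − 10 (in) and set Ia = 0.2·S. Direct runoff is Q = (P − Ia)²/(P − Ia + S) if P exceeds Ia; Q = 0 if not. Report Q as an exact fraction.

Q = 789167883/1680948100 in ≈ 0.469 in

Adjust CN=52 to AMC III: 23·52/(10 + 0.13·52) → 1196 ÷ (419/25) = 29900/419 ≈ 71.360
S = 1000/(29900/419) − 10 = 1200/299 in ≈ 4.013 in
Ia = 0.2·(1200/299) = 240/299 in ≈ 0.803 in
Since P=2.430 > Ia=0.803: effective rainfall P−Ia = 48657/29900 in
Q: (48657/29900)² ÷ (168657/29900) = 789167883/1680948100 in (≈ 0.469 in)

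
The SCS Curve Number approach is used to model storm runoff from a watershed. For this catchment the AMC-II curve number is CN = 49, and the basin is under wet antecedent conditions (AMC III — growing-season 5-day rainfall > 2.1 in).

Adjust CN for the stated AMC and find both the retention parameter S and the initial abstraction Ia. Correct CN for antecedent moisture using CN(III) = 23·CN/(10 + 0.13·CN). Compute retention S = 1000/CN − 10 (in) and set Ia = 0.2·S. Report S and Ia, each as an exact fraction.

CN(III) from CN(II)=49: (23·49)/(10 + 0.13·49) = 112700/1637 ≈ 68.845
S = 1000/(112700/1637) − 10 = 5100/1127 in ≈ 4.525 in
Ia = 0.2S: 0.2·4.525 = 0.905 in (exactly 1020/1127)

S = 5100/1127 in ≈ 4.525 in; Ia = 1020/1127 in ≈ 0.905 in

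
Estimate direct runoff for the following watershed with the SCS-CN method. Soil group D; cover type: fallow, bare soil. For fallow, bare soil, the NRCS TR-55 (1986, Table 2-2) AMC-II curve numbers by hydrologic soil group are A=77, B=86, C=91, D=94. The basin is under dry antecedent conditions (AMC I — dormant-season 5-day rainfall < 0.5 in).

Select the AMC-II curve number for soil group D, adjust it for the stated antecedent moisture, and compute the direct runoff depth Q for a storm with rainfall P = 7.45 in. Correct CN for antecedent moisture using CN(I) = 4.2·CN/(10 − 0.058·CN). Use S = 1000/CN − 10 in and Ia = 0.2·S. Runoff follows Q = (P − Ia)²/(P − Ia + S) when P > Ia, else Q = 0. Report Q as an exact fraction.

Q = 2210974441/375198180 in ≈ 5.893 in

NRCS table: fallow, bare soil, soil group D → CN(II) = 94
CN(I) from CN(II)=94: (4.2·94)/(10 − 0.058·94) = 32900/379 ≈ 86.807
Retention S: 1000/CN − 10 with CN=86.807 → S = 500/329 ≈ 1.520 in
Ia = 0.2S: 0.2·1.520 = 0.304 in (exactly 100/329)
P − Ia = 7.450 − 0.304 = 47021/6580 ≈ 7.146 in (> 0, runoff occurs)
Q = (47021/6580)²/((47021/6580) + 500/329) = (2210974441/43296400)/(57021/6580) = 2210974441/375198180 in ≈ 5.893 in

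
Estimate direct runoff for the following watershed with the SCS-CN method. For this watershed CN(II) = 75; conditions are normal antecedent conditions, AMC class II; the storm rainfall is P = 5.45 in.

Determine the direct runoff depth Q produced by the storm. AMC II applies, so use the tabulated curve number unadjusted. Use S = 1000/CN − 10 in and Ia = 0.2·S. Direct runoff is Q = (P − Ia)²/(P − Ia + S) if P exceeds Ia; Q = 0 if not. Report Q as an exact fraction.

Q = 82369/29220 in ≈ 2.819 in

CN(II) = 75; AMC II needs no correction.
Max retention: S = 1000/75 − 10 = 10/3 in (≈ 3.333 in)
Initial abstraction Ia = S/5 = (10/3)/5 = 2/3 ≈ 0.667 in
Excess rainfall: 5.450 − 0.667 = 4.783 in; P > Ia so Q > 0
Q: (287/60)² ÷ (487/60) = 82369/29220 in (≈ 2.819 in)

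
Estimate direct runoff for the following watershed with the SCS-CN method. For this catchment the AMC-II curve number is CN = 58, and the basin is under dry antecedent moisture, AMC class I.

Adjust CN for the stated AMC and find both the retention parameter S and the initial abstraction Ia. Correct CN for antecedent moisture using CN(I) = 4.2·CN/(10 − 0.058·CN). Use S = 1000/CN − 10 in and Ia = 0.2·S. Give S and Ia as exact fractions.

Adjust CN=58 to AMC I: 4.2·58/(10 − 0.058·58) → (1218/5) ÷ (1659/250) = 2900/79 ≈ 36.709
S = 1000/(2900/79) − 10 = 500/29 in ≈ 17.241 in
Ia = 0.2·(500/29) = 100/29 in ≈ 3.448 in

S = 500/29 in ≈ 17.241 in; Ia = 100/29 in ≈ 3.448 in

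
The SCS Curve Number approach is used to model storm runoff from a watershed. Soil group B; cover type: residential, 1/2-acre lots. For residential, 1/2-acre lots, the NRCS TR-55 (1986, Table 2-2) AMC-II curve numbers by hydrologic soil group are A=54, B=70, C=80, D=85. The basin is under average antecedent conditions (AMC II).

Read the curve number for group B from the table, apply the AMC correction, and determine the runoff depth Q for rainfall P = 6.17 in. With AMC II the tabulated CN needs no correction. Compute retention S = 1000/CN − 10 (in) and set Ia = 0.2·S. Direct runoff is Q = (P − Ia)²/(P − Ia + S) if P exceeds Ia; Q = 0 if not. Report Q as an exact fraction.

NRCS table: residential, 1/2-acre lots, soil group B → CN(II) = 70
AMC II — tabulated CN = 70 applies directly.
Max retention: S = 1000/70 − 10 = 30/7 in (≈ 4.286 in)
Ia = 0.2S: 0.2·4.286 = 0.857 in (exactly 6/7)
Since P=6.170 > Ia=0.857: effective rainfall P−Ia = 3719/700 in
Runoff Q = (P−Ia)²/(P−Ia+S) = (5.313)²/(5.313+4.286) = 13830961/4703300 ≈ 2.941 in

Q = 13830961/4703300 in ≈ 2.941 in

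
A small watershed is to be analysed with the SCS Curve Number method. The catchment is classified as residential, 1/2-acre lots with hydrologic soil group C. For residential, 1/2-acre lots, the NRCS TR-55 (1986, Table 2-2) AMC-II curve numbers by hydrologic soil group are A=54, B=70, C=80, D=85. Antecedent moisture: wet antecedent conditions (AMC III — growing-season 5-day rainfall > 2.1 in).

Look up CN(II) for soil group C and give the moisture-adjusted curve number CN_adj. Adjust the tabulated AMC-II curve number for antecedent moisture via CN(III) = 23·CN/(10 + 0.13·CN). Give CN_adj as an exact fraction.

NRCS table: residential, 1/2-acre lots, soil group C → CN(II) = 80
Adjust CN=80 to AMC III: 23·80/(10 + 0.13·80) → 1840 ÷ (102/5) = 4600/51 ≈ 90.196

CN_adj = 4600/51 ≈ 90.196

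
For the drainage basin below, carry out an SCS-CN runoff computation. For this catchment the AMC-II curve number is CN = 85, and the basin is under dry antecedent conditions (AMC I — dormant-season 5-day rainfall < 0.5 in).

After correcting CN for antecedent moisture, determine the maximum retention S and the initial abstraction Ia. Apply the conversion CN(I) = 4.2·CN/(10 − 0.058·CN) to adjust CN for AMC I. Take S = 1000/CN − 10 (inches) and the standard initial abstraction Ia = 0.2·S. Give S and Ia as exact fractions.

Dry (AMC I): CN(I) = 4.2·85/(10 − 0.058·85) = 357/(507/100) = 11900/169 ≈ 70.414
Retention S: 1000/CN − 10 with CN=70.414 → S = 500/119 ≈ 4.202 in
Ia = 0.2S: 0.2·4.202 = 0.840 in (exactly 100/119)

S = 500/119 in ≈ 4.202 in; Ia = 100/119 in ≈ 0.840 in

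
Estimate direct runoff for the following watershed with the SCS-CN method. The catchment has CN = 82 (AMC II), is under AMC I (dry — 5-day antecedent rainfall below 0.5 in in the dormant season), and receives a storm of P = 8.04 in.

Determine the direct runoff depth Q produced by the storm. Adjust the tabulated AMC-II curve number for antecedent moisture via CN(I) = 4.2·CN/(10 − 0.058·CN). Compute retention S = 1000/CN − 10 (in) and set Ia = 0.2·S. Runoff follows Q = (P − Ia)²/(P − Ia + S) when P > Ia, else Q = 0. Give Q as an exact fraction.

Adjust CN=82 to AMC I: 4.2·82/(10 − 0.058·82) → (1722/5) ÷ (1311/250) = 28700/437 ≈ 65.675
Retention S: 1000/CN − 10 with CN=65.675 → S = 1500/287 ≈ 5.226 in
Ia = 0.2·(1500/287) = 300/287 in ≈ 1.045 in
Since P=8.040 > Ia=1.045: effective rainfall P−Ia = 50187/7175 in
Runoff Q = (P−Ia)²/(P−Ia+S) = (6.995)²/(6.995+5.226) = 279859441/69906025 ≈ 4.003 in

Q = 279859441/69906025 in ≈ 4.003 in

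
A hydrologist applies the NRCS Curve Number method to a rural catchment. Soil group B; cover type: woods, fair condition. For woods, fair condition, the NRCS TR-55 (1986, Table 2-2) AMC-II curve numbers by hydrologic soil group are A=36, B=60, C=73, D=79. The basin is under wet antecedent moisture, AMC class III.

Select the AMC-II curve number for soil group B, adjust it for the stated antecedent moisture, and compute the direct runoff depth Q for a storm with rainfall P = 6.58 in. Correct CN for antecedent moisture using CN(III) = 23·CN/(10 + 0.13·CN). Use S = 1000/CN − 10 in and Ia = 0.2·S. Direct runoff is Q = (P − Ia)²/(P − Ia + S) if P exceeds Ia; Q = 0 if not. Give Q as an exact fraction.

Q = 428531401/105918450 in ≈ 4.046 in

NRCS table: woods, fair condition, soil group B → CN(II) = 60
Adjust CN=60 to AMC III: 23·60/(10 + 0.13·60) → 1380 ÷ (89/5) = 6900/89 ≈ 77.528
Retention S: 1000/CN − 10 with CN=77.528 → S = 200/69 ≈ 2.899 in
Ia = 0.2·(200/69) = 40/69 in ≈ 0.580 in
P − Ia = 6.580 − 0.580 = 20701/3450 ≈ 6.000 in (> 0, runoff occurs)
Q: (20701/3450)² ÷ (30701/3450) = 428531401/105918450 in (≈ 4.046 in)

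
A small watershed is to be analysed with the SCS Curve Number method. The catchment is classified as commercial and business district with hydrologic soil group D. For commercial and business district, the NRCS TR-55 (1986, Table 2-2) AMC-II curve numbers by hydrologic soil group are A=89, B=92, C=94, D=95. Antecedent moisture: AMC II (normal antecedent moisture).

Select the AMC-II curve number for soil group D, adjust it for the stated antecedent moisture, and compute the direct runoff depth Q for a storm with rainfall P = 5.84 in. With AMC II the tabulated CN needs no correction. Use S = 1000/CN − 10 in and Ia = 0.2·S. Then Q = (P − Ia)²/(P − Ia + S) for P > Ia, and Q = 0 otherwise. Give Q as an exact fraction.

Q = 3710088/706325 in ≈ 5.253 in

NRCS table: commercial and business district, soil group D → CN(II) = 95
Average conditions: CN = 95 (no AMC adjustment).
Retention S: 1000/CN − 10 with CN=95.000 → S = 10/19 ≈ 0.526 in
Initial abstraction Ia = S/5 = (10/19)/5 = 2/19 ≈ 0.105 in
Excess rainfall: 5.840 − 0.105 = 5.735 in; P > Ia so Q > 0
Q = (2724/475)²/((2724/475) + 10/19) = (7420176/225625)/(2974/475) = 3710088/706325 in ≈ 5.253 in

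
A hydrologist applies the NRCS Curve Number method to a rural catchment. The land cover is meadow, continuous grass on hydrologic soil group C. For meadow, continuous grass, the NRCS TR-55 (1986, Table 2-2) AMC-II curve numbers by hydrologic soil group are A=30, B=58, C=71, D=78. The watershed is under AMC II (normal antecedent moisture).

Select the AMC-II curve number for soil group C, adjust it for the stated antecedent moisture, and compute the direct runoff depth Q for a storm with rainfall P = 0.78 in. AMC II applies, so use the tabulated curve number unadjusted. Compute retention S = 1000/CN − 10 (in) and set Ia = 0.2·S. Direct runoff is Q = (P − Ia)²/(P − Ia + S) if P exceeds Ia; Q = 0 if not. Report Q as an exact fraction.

Q = 0 in ≈ 0.000 in

NRCS table: meadow, continuous grass, soil group C → CN(II) = 71
CN(II) = 71; AMC II needs no correction.
Retention S: 1000/CN − 10 with CN=71.000 → S = 290/71 ≈ 4.085 in
Ia = 0.2S: 0.2·4.085 = 0.817 in (exactly 58/71)
P = 0.780 ≤ Ia = 0.817 in: entire storm abstracted, Q = 0.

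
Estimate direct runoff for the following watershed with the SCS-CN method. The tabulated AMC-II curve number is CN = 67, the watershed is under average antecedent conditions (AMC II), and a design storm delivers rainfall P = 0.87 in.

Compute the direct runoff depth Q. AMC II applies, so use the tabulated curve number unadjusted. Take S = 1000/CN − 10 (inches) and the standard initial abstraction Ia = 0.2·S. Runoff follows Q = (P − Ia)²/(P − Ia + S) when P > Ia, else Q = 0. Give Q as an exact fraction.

Q = 0 in ≈ 0.000 in

CN(II) = 67; AMC II needs no correction.
S = 1000/67 − 10 = 330/67 in ≈ 4.925 in
Ia = 0.2·(330/67) = 66/67 in ≈ 0.985 in
P = 0.870 ≤ Ia = 0.985 in: entire storm abstracted, Q = 0.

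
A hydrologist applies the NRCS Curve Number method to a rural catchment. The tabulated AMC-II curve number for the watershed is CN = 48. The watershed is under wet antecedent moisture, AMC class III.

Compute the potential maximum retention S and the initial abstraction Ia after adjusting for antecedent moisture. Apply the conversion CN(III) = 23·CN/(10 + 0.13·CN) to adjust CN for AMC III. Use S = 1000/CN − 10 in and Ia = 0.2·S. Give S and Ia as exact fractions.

Wet (AMC III): CN(III) = 23·48/(10 + 0.13·48) = 1104/(406/25) = 13800/203 ≈ 67.980
S = 1000/(13800/203) − 10 = 325/69 in ≈ 4.710 in
Ia = 0.2S: 0.2·4.710 = 0.942 in (exactly 65/69)

S = 325/69 in ≈ 4.710 in; Ia = 65/69 in ≈ 0.942 in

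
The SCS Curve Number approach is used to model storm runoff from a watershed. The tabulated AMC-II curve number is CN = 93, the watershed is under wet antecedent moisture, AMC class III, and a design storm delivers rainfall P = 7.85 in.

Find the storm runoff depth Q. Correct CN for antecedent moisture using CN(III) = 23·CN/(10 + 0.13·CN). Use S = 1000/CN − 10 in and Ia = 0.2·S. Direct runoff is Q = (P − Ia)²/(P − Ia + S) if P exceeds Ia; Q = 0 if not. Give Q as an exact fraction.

Q = 110904318529/14845643940 in ≈ 7.470 in

Wet (AMC III): CN(III) = 23·93/(10 + 0.13·93) = 2139/(2209/100) = 213900/2209 ≈ 96.831
Max retention: S = 1000/(213900/2209) − 10 = 700/2139 in (≈ 0.327 in)
Ia = 0.2S: 0.2·0.327 = 0.065 in (exactly 140/2139)
Since P=7.850 > Ia=0.065: effective rainfall P−Ia = 333023/42780 in
Q = (333023/42780)²/((333023/42780) + 700/2139) = (110904318529/1830128400)/(347023/42780) = 110904318529/14845643940 in ≈ 7.470 in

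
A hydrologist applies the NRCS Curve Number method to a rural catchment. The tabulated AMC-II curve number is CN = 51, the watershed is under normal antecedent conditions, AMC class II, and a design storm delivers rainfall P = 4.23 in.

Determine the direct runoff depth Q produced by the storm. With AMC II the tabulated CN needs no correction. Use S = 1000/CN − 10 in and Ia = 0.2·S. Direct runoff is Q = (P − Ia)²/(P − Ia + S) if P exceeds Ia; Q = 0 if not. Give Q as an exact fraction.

Q = 138603529/309942300 in ≈ 0.447 in

AMC II — tabulated CN = 51 applies directly.
S = 1000/51 − 10 = 490/51 in ≈ 9.608 in
Initial abstraction Ia = S/5 = (490/51)/5 = 98/51 ≈ 1.922 in
P − Ia = 4.230 − 1.922 = 11773/5100 ≈ 2.308 in (> 0, runoff occurs)
Q = (11773/5100)²/((11773/5100) + 490/51) = (138603529/26010000)/(60773/5100) = 138603529/309942300 in ≈ 0.447 in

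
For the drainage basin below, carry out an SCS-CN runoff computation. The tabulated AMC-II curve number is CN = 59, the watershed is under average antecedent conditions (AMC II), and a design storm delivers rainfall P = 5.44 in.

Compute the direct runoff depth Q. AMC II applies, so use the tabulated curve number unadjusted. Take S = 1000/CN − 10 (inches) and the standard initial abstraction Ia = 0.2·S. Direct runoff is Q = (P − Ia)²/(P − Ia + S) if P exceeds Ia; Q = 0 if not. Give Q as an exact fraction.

Average conditions: CN = 59 (no AMC adjustment).
Max retention: S = 1000/59 − 10 = 410/59 in (≈ 6.949 in)
Initial abstraction Ia = S/5 = (410/59)/5 = 82/59 ≈ 1.390 in
Since P=5.440 > Ia=1.390: effective rainfall P−Ia = 5974/1475 in
Q: (5974/1475)² ÷ (16224/1475) = 8922169/5982600 in (≈ 1.491 in)

Q = 8922169/5982600 in ≈ 1.491 in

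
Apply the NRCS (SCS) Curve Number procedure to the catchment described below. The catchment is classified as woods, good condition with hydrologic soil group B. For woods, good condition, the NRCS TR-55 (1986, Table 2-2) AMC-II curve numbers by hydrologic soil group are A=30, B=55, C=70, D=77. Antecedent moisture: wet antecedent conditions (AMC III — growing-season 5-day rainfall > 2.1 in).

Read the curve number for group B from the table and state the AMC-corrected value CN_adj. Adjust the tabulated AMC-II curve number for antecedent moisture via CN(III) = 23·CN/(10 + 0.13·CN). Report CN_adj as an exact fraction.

CN_adj = 25300/343 ≈ 73.761

NRCS table: woods, good condition, soil group B → CN(II) = 55
Wet (AMC III): CN(III) = 23·55/(10 + 0.13·55) = 1265/(343/20) = 25300/343 ≈ 73.761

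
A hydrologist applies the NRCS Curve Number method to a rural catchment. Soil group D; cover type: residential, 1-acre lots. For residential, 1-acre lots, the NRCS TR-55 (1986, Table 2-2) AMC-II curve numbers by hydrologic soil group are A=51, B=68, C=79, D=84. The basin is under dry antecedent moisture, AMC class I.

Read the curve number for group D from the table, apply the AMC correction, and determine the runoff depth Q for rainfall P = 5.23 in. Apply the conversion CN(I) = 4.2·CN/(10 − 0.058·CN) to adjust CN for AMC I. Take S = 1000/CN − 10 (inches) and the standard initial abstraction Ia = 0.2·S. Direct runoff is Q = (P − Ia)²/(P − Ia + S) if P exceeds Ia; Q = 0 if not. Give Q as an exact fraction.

NRCS table: residential, 1-acre lots, soil group D → CN(II) = 84
Dry (AMC I): CN(I) = 4.2·84/(10 − 0.058·84) = (1764/5)/(641/125) = 44100/641 ≈ 68.799
Max retention: S = 1000/(44100/641) − 10 = 2000/441 in (≈ 4.535 in)
Initial abstraction Ia = S/5 = (2000/441)/5 = 400/441 ≈ 0.907 in
Excess rainfall: 5.230 − 0.907 = 4.323 in; P > Ia so Q > 0
Q = (190643/44100)²/((190643/44100) + 2000/441) = (36344753449/1944810000)/(390643/44100) = 36344753449/17227356300 in ≈ 2.110 in

Q = 36344753449/17227356300 in ≈ 2.110 in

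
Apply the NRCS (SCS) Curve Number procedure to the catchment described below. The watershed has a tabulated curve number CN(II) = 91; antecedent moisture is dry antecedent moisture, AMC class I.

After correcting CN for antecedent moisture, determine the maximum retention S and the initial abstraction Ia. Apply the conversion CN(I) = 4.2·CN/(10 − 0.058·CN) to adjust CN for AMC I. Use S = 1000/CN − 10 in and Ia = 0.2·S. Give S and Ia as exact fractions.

S = 1500/637 in ≈ 2.355 in; Ia = 300/637 in ≈ 0.471 in

Adjust CN=91 to AMC I: 4.2·91/(10 − 0.058·91) → (1911/5) ÷ (2361/500) = 63700/787 ≈ 80.940
Max retention: S = 1000/(63700/787) − 10 = 1500/637 in (≈ 2.355 in)
Initial abstraction Ia = S/5 = (1500/637)/5 = 300/637 ≈ 0.471 in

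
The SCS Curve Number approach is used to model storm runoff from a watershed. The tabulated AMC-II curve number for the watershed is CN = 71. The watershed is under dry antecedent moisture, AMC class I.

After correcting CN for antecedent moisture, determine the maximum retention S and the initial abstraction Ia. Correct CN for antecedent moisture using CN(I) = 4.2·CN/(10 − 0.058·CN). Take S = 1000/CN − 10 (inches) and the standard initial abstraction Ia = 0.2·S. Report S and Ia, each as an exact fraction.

Adjust CN=71 to AMC I: 4.2·71/(10 − 0.058·71) → (1491/5) ÷ (2941/500) = 149100/2941 ≈ 50.697
Retention S: 1000/CN − 10 with CN=50.697 → S = 14500/1491 ≈ 9.725 in
Ia = 0.2S: 0.2·9.725 = 1.945 in (exactly 2900/1491)

S = 14500/1491 in ≈ 9.725 in; Ia = 2900/1491 in ≈ 1.945 in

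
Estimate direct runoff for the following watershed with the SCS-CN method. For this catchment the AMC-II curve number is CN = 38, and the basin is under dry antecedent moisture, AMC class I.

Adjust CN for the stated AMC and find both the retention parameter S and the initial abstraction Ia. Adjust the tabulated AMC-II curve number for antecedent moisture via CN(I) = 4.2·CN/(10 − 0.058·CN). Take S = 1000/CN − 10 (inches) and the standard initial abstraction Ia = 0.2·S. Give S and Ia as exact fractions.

S = 15500/399 in ≈ 38.847 in; Ia = 3100/399 in ≈ 7.769 in

CN(I) from CN(II)=38: (4.2·38)/(10 − 0.058·38) = 39900/1949 ≈ 20.472
Retention S: 1000/CN − 10 with CN=20.472 → S = 15500/399 ≈ 38.847 in
Ia = 0.2·(15500/399) = 3100/399 in ≈ 7.769 in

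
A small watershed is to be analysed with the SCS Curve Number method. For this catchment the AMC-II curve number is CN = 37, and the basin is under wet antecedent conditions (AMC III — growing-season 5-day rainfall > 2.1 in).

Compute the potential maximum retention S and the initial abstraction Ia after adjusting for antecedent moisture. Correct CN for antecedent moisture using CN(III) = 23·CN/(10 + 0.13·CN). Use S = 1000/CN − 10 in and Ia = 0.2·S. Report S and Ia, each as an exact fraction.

S = 6300/851 in ≈ 7.403 in; Ia = 1260/851 in ≈ 1.481 in

CN(III) from CN(II)=37: (23·37)/(10 + 0.13·37) = 85100/1481 ≈ 57.461
Retention S: 1000/CN − 10 with CN=57.461 → S = 6300/851 ≈ 7.403 in
Ia = 0.2·(6300/851) = 1260/851 in ≈ 1.481 in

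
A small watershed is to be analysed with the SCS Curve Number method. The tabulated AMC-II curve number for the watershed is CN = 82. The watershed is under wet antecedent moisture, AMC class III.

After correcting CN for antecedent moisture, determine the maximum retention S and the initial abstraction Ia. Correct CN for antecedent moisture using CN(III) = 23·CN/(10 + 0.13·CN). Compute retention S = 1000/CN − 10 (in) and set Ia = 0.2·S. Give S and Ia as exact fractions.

S = 900/943 in ≈ 0.954 in; Ia = 180/943 in ≈ 0.191 in

Adjust CN=82 to AMC III: 23·82/(10 + 0.13·82) → 1886 ÷ (1033/50) = 94300/1033 ≈ 91.288
Max retention: S = 1000/(94300/1033) − 10 = 900/943 in (≈ 0.954 in)
Ia = 0.2S: 0.2·0.954 = 0.191 in (exactly 180/943)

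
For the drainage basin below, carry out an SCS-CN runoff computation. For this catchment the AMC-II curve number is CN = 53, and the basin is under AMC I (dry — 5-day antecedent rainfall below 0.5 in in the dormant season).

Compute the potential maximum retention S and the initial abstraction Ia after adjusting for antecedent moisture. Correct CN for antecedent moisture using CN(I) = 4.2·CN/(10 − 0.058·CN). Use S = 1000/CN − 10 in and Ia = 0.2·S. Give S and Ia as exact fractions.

Dry (AMC I): CN(I) = 4.2·53/(10 − 0.058·53) = (1113/5)/(3463/500) = 111300/3463 ≈ 32.140
Max retention: S = 1000/(111300/3463) − 10 = 23500/1113 in (≈ 21.114 in)
Initial abstraction Ia = S/5 = (23500/1113)/5 = 4700/1113 ≈ 4.223 in

S = 23500/1113 in ≈ 21.114 in; Ia = 4700/1113 in ≈ 4.223 in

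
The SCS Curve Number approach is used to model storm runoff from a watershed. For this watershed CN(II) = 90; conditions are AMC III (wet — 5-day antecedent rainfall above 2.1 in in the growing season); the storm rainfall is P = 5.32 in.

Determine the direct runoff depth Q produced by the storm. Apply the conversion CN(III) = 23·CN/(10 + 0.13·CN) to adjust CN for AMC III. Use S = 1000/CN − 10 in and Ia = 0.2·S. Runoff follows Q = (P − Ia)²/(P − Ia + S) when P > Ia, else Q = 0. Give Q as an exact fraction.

Q = 730674961/152822925 in ≈ 4.781 in

Adjust CN=90 to AMC III: 23·90/(10 + 0.13·90) → 2070 ÷ (217/10) = 20700/217 ≈ 95.392
Retention S: 1000/CN − 10 with CN=95.392 → S = 100/207 ≈ 0.483 in
Initial abstraction Ia = S/5 = (100/207)/5 = 20/207 ≈ 0.097 in
Since P=5.320 > Ia=0.097: effective rainfall P−Ia = 27031/5175 in
Runoff Q = (P−Ia)²/(P−Ia+S) = (5.223)²/(5.223+0.483) = 730674961/152822925 ≈ 4.781 in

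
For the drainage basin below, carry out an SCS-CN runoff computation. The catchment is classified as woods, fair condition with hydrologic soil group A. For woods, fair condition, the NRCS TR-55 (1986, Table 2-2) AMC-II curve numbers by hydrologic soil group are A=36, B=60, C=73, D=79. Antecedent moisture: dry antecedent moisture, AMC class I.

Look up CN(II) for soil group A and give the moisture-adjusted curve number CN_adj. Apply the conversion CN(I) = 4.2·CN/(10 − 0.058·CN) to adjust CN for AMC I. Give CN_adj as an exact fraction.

NRCS table: woods, fair condition, soil group A → CN(II) = 36
CN(I) from CN(II)=36: (4.2·36)/(10 − 0.058·36) = 18900/989 ≈ 19.110

CN_adj = 18900/989 ≈ 19.110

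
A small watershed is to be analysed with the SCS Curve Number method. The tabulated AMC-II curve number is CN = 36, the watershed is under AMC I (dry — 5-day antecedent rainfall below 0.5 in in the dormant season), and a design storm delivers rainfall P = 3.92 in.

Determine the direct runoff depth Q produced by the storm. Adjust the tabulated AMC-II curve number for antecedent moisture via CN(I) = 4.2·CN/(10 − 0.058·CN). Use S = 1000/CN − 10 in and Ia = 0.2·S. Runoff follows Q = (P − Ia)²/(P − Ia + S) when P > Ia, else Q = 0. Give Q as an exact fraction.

Dry (AMC I): CN(I) = 4.2·36/(10 − 0.058·36) = (756/5)/(989/125) = 18900/989 ≈ 19.110
Retention S: 1000/CN − 10 with CN=19.110 → S = 8000/189 ≈ 42.328 in
Ia = 0.2·(8000/189) = 1600/189 in ≈ 8.466 in
P = 3.920 ≤ Ia = 8.466 in: entire storm abstracted, Q = 0.

Q = 0 in ≈ 0.000 in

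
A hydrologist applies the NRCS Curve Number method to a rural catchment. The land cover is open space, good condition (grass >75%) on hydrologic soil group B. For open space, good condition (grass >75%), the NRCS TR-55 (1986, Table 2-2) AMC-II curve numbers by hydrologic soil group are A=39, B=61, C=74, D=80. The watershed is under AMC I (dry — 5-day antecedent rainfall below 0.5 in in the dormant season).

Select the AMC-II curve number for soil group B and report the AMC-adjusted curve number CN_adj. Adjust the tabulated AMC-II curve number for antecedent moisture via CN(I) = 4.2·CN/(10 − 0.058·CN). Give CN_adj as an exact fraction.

CN_adj = 42700/1077 ≈ 39.647

NRCS table: open space, good condition (grass >75%), soil group B → CN(II) = 61
Dry (AMC I): CN(I) = 4.2·61/(10 − 0.058·61) = (1281/5)/(3231/500) = 42700/1077 ≈ 39.647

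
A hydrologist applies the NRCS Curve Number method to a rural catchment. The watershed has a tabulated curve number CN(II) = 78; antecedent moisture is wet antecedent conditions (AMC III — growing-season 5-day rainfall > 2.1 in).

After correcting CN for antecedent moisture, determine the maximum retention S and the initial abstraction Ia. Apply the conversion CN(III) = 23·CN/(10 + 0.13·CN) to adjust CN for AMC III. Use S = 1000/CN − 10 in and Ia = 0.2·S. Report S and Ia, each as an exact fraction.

S = 1100/897 in ≈ 1.226 in; Ia = 220/897 in ≈ 0.245 in

CN(III) from CN(II)=78: (23·78)/(10 + 0.13·78) = 89700/1007 ≈ 89.076
Retention S: 1000/CN − 10 with CN=89.076 → S = 1100/897 ≈ 1.226 in
Initial abstraction Ia = S/5 = (1100/897)/5 = 220/897 ≈ 0.245 in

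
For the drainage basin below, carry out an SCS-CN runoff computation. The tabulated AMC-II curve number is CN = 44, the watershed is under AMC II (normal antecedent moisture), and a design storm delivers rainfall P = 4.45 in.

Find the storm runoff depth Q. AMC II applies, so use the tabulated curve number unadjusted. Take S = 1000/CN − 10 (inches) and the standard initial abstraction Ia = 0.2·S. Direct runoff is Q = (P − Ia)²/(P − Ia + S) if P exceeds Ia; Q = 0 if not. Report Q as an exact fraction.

Q = 175561/708180 in ≈ 0.248 in

CN(II) = 44; AMC II needs no correction.
Max retention: S = 1000/44 − 10 = 140/11 in (≈ 12.727 in)
Ia = 0.2·(140/11) = 28/11 in ≈ 2.545 in
Since P=4.450 > Ia=2.545: effective rainfall P−Ia = 419/220 in
Q: (419/220)² ÷ (3219/220) = 175561/708180 in (≈ 0.248 in)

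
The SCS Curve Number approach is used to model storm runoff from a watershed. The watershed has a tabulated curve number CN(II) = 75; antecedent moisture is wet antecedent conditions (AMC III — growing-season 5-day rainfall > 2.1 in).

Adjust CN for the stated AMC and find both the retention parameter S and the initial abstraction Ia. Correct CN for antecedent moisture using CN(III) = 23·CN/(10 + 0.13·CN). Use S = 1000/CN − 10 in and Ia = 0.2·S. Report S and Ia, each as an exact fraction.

Adjust CN=75 to AMC III: 23·75/(10 + 0.13·75) → 1725 ÷ (79/4) = 6900/79 ≈ 87.342
Max retention: S = 1000/(6900/79) − 10 = 100/69 in (≈ 1.449 in)
Ia = 0.2·(100/69) = 20/69 in ≈ 0.290 in

S = 100/69 in ≈ 1.449 in; Ia = 20/69 in ≈ 0.290 in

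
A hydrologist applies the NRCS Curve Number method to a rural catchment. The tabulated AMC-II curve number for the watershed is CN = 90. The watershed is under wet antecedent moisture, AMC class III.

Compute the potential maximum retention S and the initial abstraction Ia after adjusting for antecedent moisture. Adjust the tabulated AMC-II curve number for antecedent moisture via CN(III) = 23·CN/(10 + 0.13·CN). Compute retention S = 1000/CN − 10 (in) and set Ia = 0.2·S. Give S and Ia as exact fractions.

Wet (AMC III): CN(III) = 23·90/(10 + 0.13·90) = 2070/(217/10) = 20700/217 ≈ 95.392
Retention S: 1000/CN − 10 with CN=95.392 → S = 100/207 ≈ 0.483 in
Ia = 0.2S: 0.2·0.483 = 0.097 in (exactly 20/207)

S = 100/207 in ≈ 0.483 in; Ia = 20/207 in ≈ 0.097 in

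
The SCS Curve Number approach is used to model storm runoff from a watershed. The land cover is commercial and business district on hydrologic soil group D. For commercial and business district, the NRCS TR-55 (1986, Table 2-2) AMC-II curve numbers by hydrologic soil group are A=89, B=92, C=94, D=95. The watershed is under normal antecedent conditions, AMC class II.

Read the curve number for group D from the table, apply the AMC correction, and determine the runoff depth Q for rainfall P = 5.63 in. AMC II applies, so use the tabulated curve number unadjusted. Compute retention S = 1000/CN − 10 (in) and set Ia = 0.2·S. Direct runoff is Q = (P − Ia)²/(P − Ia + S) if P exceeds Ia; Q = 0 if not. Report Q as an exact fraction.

NRCS table: commercial and business district, soil group D → CN(II) = 95
CN(II) = 95; AMC II needs no correction.
S = 1000/95 − 10 = 10/19 in ≈ 0.526 in
Initial abstraction Ia = S/5 = (10/19)/5 = 2/19 ≈ 0.105 in
Since P=5.630 > Ia=0.105: effective rainfall P−Ia = 10497/1900 in
Q: (10497/1900)² ÷ (11497/1900) = 110187009/21844300 in (≈ 5.044 in)

Q = 110187009/21844300 in ≈ 5.044 in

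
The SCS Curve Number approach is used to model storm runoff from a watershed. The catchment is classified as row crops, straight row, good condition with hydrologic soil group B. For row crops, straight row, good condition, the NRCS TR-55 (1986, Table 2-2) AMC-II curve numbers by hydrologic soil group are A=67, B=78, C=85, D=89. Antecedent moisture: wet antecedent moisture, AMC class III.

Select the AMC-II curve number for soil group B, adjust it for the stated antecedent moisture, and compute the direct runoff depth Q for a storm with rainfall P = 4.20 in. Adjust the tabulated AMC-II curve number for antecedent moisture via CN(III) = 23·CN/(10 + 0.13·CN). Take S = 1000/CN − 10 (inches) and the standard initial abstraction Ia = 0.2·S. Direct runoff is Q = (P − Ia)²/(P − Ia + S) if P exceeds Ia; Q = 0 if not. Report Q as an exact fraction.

NRCS table: row crops, straight row, good condition, soil group B → CN(II) = 78
Wet (AMC III): CN(III) = 23·78/(10 + 0.13·78) = 1794/(1007/50) = 89700/1007 ≈ 89.076
Retention S: 1000/CN − 10 with CN=89.076 → S = 1100/897 ≈ 1.226 in
Initial abstraction Ia = S/5 = (1100/897)/5 = 220/897 ≈ 0.245 in
Since P=4.200 > Ia=0.245: effective rainfall P−Ia = 17737/4485 in
Runoff Q = (P−Ia)²/(P−Ia+S) = (3.955)²/(3.955+1.226) = 314601169/104217945 ≈ 3.019 in

Q = 314601169/104217945 in ≈ 3.019 in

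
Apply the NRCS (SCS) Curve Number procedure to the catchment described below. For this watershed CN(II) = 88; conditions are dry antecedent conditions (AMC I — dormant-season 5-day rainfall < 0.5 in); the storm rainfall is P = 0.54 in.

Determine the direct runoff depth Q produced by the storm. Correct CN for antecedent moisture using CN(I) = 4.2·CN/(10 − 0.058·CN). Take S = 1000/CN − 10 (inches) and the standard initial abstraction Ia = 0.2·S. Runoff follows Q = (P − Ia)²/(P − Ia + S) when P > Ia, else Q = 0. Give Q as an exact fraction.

Q = 0 in ≈ 0.000 in

Adjust CN=88 to AMC I: 4.2·88/(10 − 0.058·88) → (1848/5) ÷ (612/125) = 3850/51 ≈ 75.490
Max retention: S = 1000/(3850/51) − 10 = 250/77 in (≈ 3.247 in)
Ia = 0.2·(250/77) = 50/77 in ≈ 0.649 in
P = 0.540 ≤ Ia = 0.649 in: entire storm abstracted, Q = 0.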